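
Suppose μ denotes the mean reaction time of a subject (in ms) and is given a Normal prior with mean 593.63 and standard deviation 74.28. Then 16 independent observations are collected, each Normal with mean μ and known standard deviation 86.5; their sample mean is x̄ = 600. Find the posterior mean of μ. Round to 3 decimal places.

Posterior mean ≈ 599.502

With known σ, the Normal prior is conjugate. Weight on the data is w = (n/σ²)/(n/σ² + 1/τ₀²) = 0.00213839/(0.00213839+0.00018124) = 0.92187.
Posterior mean = w·x̄ + (1−w)·μ₀ = 0.92187·600 + 0.078133·593.63 = 599.502.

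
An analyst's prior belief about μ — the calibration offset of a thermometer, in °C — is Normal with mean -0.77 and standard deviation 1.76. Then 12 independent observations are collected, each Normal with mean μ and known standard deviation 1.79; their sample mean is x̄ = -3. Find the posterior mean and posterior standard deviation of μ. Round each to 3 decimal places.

With known σ, the Normal prior is conjugate. Weight on the data is w = (n/σ²)/(n/σ² + 1/τ₀²) = 3.74520/(3.74520+0.322831) = 0.92064.
Posterior mean = w·x̄ + (1−w)·μ₀ = 0.92064·-3 + 0.079358·-0.77 = -2.823. Posterior variance = 1/(3.74520+0.322831) = 0.245819, so SD = 0.496.

Posterior mean ≈ -2.823; posterior SD ≈ 0.496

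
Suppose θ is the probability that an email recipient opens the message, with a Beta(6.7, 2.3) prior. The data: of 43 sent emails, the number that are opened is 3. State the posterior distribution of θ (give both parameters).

Posterior: Beta(9.7, 42.3)

The binomial likelihood is conjugate to the Beta prior: with 3 successes and 40 failures, the posterior is Beta(6.7+3, 2.3+40) = Beta(9.7, 42.3).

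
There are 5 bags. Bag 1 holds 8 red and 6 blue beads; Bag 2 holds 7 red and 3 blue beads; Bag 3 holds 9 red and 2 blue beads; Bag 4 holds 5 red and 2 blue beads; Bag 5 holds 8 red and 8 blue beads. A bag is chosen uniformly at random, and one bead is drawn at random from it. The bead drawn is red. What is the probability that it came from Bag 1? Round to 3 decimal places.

P(red|Bag 1) = 0.5714; P(red|Bag 2) = 0.7; P(red|Bag 3) = 0.8182; P(red|Bag 4) = 0.7143; P(red|Bag 5) = 0.5.
Prior × likelihood for each source: 0.2·0.5714=0.1143, 0.2·0.7=0.1400, 0.2·0.8182=0.1636, 0.2·0.7143=0.1429, 0.2·0.5=0.1000. Summing gives P(red) = 0.66078.
P(Bag 1 | red) = 0.1143 / 0.66078 = 0.173.

Posterior probability ≈ 0.173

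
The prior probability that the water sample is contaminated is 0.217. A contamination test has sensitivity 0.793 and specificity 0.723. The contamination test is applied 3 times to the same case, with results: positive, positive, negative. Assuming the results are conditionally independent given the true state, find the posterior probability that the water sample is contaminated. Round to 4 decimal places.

Posterior P(H) ≈ 0.3941

With H the event that the water sample is contaminated, the joint likelihood of the observed sequence is P(data|H) = 0.793·0.793·0.207 = 0.13017 and P(data|¬H) = 0.277·0.277·0.723 = 0.055475.
Bayes: P(H|data) = 0.217·0.13017 / (0.217·0.13017 + 0.783·0.055475) = 0.028247/0.071684 = 0.3941.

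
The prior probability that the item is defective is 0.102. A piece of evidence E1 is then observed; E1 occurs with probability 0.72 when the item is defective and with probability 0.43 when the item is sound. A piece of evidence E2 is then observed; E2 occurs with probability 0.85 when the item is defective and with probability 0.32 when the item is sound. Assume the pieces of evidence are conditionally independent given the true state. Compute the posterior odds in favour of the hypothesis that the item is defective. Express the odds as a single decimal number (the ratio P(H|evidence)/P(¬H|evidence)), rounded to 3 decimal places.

Prior odds = 0.102/(1−0.102) = 0.11359.
Likelihood ratio for E1 = 0.72/0.43 = 1.6744.
Likelihood ratio for E2 = 0.85/0.32 = 2.6562.
Posterior odds = prior odds × LR₁ × LR₂ = 0.50519.

Posterior odds ≈ 0.505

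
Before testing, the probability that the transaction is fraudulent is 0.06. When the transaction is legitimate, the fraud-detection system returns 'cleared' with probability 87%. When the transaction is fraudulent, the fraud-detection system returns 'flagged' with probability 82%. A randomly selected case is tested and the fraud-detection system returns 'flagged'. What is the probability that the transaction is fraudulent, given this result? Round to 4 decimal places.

P(H | E) ≈ 0.2870

Let H be the event that the transaction is fraudulent. P(H) = 0.06, so P(¬H) = 0.94. With E the 'flagged' result, P(E|H) = 0.82 and P(E|¬H) = 0.13.
P(E) = 0.82·0.06 + 0.13·0.94 = 0.049200 + 0.12220 = 0.17140.
By Bayes' theorem, P(H|E) = 0.049200 / 0.17140 = 0.2870.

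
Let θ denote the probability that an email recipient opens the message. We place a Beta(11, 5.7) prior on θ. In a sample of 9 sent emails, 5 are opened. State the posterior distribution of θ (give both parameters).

The binomial likelihood is conjugate to the Beta prior: with 5 successes and 4 failures, the posterior is Beta(11+5, 5.7+4) = Beta(16, 9.7).

Posterior: Beta(16, 9.7)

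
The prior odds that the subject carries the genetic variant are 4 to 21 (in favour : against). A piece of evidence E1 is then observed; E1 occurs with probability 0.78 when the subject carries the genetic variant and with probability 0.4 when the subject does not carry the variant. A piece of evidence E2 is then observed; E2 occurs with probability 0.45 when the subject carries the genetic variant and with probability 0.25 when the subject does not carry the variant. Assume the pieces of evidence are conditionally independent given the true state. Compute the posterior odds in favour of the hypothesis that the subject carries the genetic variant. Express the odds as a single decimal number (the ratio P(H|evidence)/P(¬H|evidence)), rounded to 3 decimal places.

Prior odds = 4/21 = 0.19048.
Likelihood ratio for E1 = 0.78/0.4 = 1.9500.
Likelihood ratio for E2 = 0.45/0.25 = 1.8000.
Posterior odds = prior odds × LR₁ × LR₂ = 0.66857.

Posterior odds ≈ 0.669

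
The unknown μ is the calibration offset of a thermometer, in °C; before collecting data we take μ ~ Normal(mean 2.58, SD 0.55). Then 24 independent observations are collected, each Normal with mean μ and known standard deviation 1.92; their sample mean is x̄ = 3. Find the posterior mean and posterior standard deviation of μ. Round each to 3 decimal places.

Posterior mean ≈ 2.859; posterior SD ≈ 0.319

Prior precision 1/τ₀² = 1/0.55² = 3.30579; data precision n/σ² = 24/1.92² = 6.51042.
Posterior precision = 3.30579 + 6.51042 = 9.81620, giving posterior SD = 1/√9.81620 = 0.319.
Posterior mean = (3.30579·2.58 + 6.51042·3) / 9.81620 = 2.859.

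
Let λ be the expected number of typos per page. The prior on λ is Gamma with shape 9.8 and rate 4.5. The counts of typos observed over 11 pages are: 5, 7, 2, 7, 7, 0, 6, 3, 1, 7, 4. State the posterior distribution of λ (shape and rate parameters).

Posterior: Gamma(shape=58.8, rate=15.5)

Total count ∑xᵢ = 49 over n = 11 pages.
Gamma is conjugate to the Poisson likelihood: posterior is Gamma(shape = 9.8+49 = 58.8, rate = 4.5+11 = 15.5).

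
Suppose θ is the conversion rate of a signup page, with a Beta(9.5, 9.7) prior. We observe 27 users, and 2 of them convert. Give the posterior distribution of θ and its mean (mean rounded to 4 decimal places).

Observing 2 successes and 25 failures updates Beta(9.5, 9.7) by adding the success and failure counts to the two shape parameters: α = 9.5+2 = 11.5, β = 9.7+25 = 34.7.
E[θ | data] = 11.5/(11.5+34.7) = 0.2489.

Posterior: Beta(11.5, 34.7); mean ≈ 0.2489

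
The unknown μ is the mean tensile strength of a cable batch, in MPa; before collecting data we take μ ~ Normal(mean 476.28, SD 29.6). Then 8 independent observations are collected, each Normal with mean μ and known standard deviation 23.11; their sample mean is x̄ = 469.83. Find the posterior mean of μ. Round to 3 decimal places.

With known σ, the Normal prior is conjugate. Weight on the data is w = (n/σ²)/(n/σ² + 1/τ₀²) = 0.0149793/(0.0149793+0.00114134) = 0.92920.
Posterior mean = w·x̄ + (1−w)·μ₀ = 0.92920·469.83 + 0.070800·476.28 = 470.287.

Posterior mean ≈ 470.287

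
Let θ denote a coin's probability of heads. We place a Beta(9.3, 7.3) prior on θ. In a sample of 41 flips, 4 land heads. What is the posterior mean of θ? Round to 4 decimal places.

Observing 4 successes and 37 failures updates Beta(9.3, 7.3) by adding the success and failure counts to the two shape parameters: α = 9.3+4 = 13.3, β = 7.3+37 = 44.3.
E[θ | data] = 13.3/(13.3+44.3) = 0.2309.

Posterior mean ≈ 0.2309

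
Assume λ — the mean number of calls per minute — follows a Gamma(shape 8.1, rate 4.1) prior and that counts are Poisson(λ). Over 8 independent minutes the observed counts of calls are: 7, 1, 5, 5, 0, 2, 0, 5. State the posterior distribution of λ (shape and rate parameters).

Total count ∑xᵢ = 25 over n = 8 minutes.
Gamma is conjugate to the Poisson likelihood: posterior is Gamma(shape = 8.1+25 = 33.1, rate = 4.1+8 = 12.1).

Posterior: Gamma(shape=33.1, rate=12.1)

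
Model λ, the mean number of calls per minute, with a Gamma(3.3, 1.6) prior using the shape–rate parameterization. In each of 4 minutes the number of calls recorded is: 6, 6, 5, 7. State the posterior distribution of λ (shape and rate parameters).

Total count ∑xᵢ = 24 over n = 4 minutes.
Gamma is conjugate to the Poisson likelihood: posterior is Gamma(shape = 3.3+24 = 27.3, rate = 1.6+4 = 5.6).

Posterior: Gamma(shape=27.3, rate=5.6)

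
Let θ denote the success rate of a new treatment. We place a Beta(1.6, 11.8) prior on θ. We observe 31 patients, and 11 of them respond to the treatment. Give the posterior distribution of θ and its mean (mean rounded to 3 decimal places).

The binomial likelihood is conjugate to the Beta prior: with 11 successes and 20 failures, the posterior is Beta(1.6+11, 11.8+20) = Beta(12.6, 31.8).
E[θ | data] = 12.6/(12.6+31.8) = 0.284.

Posterior: Beta(12.6, 31.8); mean ≈ 0.284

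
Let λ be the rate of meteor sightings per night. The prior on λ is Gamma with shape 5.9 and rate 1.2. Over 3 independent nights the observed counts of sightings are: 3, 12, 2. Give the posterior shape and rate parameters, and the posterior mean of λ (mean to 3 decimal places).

Total count ∑xᵢ = 17 over n = 3 nights.
Gamma is conjugate to the Poisson likelihood: posterior is Gamma(shape = 5.9+17 = 22.9, rate = 1.2+3 = 4.2).
Posterior mean = shape/rate = 22.9/4.2 = 5.452.

Posterior: Gamma(shape=22.9, rate=4.2); mean ≈ 5.452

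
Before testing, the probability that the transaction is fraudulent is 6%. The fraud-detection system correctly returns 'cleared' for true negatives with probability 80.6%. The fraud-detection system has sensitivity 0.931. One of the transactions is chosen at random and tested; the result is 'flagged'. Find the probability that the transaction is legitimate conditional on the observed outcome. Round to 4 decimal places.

P(¬H | E) ≈ 0.7655

Let H be the event that the transaction is fraudulent. P(H) = 0.06, so P(¬H) = 0.94. With E the 'flagged' result, P(E|H) = 0.931 and P(E|¬H) = 0.194.
P(E) = 0.931·0.06 + 0.194·0.94 = 0.055860 + 0.18236 = 0.23822.
By Bayes' theorem, P(H|E) = 0.055860 / 0.23822 = 0.2345. Hence P(¬H|E) = 1 − 0.2345 = 0.7655.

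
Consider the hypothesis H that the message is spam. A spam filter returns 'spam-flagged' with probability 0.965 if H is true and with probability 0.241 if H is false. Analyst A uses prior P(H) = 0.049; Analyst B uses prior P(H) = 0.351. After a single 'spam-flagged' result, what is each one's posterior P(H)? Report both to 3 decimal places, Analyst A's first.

P('+'|H) = 0.965, P('+'|¬H) = 0.241.
Analyst A: numerator 0.965·0.049 = 0.047285; evidence = 0.047285+0.241·0.951 = 0.27648; posterior = 0.171.
Analyst B: numerator 0.965·0.351 = 0.33871; evidence = 0.33871+0.241·0.649 = 0.49512; posterior = 0.684.

Analyst A: 0.171; Analyst B: 0.684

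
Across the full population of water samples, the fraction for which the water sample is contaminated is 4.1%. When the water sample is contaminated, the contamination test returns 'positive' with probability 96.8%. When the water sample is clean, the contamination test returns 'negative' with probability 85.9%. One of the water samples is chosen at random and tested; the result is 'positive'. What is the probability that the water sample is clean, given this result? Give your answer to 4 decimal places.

Let H be the event that the water sample is contaminated. P(H) = 0.041, so P(¬H) = 0.959. With E the 'positive' result, P(E|H) = 0.968 and P(E|¬H) = 0.141.
P(E) = 0.968·0.041 + 0.141·0.959 = 0.039688 + 0.13522 = 0.17491.
By Bayes' theorem, P(H|E) = 0.039688 / 0.17491 = 0.2269. Hence P(¬H|E) = 1 − 0.2269 = 0.7731.

P(¬H | E) ≈ 0.7731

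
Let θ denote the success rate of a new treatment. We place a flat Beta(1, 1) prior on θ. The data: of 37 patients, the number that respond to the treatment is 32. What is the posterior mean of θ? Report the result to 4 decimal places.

Observing 32 successes and 5 failures updates Beta(1, 1) by adding the success and failure counts to the two shape parameters: α = 1+32 = 33, β = 1+5 = 6.
E[θ | data] = 33/(33+6) = 0.8462.

Posterior mean ≈ 0.8462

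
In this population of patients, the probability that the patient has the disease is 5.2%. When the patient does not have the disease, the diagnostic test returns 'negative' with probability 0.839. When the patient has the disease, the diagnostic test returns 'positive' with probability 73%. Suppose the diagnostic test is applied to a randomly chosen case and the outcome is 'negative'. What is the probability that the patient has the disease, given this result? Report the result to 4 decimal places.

P(H | E) ≈ 0.0173

Let H be the event that the patient has the disease. P(H) = 0.052, so P(¬H) = 0.948. With E the 'negative' result, P(E|H) = 0.27 and P(E|¬H) = 0.839.
P(E) = 0.27·0.052 + 0.839·0.948 = 0.014040 + 0.79537 = 0.80941.
By Bayes' theorem, P(H|E) = 0.014040 / 0.80941 = 0.0173.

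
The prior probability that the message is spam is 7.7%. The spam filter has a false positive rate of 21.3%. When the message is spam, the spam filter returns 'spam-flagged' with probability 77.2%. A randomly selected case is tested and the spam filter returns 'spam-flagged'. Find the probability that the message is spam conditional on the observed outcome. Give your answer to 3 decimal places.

P(H | E) ≈ 0.232

Write H for 'the message is spam'. Prior odds H:¬H = 0.077/0.923 = 0.083424. For the 'spam-flagged' outcome, the likelihood ratio is 0.772/0.213 = 3.6244.
Posterior odds = 0.083424 × 3.6244 = 0.30236, so P(H|E) = 0.30236/(1+0.30236) = 0.232.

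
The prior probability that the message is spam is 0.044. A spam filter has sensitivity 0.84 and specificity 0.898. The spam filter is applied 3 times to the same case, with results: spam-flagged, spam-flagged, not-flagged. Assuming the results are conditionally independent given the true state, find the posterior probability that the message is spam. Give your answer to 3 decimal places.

Let H be the event that the message is spam; start with P(H) = 0.044. P('spam-flagged'|H) = 0.84, P('spam-flagged'|¬H) = 0.102.
Update on result 1 ('spam-flagged'): P(H) ← 0.84·0.0440 / (0.84·0.0440 + 0.102·0.9560) = 0.036960/0.13447 = 0.2749.
Update on result 2 ('spam-flagged'): P(H) ← 0.84·0.2749 / (0.84·0.2749 + 0.102·0.7251) = 0.23088/0.30484 = 0.7574.
Update on result 3 ('not-flagged'): P(H) ← 0.16·0.7574 / (0.16·0.7574 + 0.898·0.2426) = 0.12118/0.33906 = 0.3574.

Posterior P(H) ≈ 0.357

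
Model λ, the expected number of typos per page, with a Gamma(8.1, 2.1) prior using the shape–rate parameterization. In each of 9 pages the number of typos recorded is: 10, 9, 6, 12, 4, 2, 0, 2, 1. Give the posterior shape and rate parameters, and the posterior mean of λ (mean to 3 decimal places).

Total count ∑xᵢ = 46 over n = 9 pages.
Gamma is conjugate to the Poisson likelihood: posterior is Gamma(shape = 8.1+46 = 54.1, rate = 2.1+9 = 11.1).
E[λ | data] = 54.1/11.1 = 4.874.

Posterior: Gamma(shape=54.1, rate=11.1); mean ≈ 4.874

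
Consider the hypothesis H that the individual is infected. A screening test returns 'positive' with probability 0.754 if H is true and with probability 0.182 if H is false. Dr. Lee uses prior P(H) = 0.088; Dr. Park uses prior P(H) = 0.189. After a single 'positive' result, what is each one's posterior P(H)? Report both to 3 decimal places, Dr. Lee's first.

The likelihood ratio for a 'positive' result is 0.754/0.182 = 4.1429.
Dr. Lee: prior odds 0.088/0.912 = 0.096491; posterior odds 0.39975; posterior probability 0.286.
Dr. Park: prior odds 0.189/0.811 = 0.23305; posterior odds 0.96547; posterior probability 0.491.

Dr. Lee: 0.286; Dr. Park: 0.491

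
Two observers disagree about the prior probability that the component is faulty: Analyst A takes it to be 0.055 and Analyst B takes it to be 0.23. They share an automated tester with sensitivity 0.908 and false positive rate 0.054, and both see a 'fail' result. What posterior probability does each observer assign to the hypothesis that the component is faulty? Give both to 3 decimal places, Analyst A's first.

P('+'|H) = 0.908, P('+'|¬H) = 0.054.
Analyst A: numerator 0.908·0.055 = 0.049940; evidence = 0.049940+0.054·0.945 = 0.10097; posterior = 0.495.
Analyst B: numerator 0.908·0.23 = 0.20884; evidence = 0.20884+0.054·0.77 = 0.25042; posterior = 0.834.

Analyst A: 0.495; Analyst B: 0.834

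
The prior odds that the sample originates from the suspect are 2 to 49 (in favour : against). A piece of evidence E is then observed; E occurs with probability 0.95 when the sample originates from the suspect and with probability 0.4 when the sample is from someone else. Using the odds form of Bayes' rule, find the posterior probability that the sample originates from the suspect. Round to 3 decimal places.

Posterior probability ≈ 0.088

Prior odds = 2/49 = 0.040816. In log-odds, ln(0.040816) = -3.1987.
Add log likelihood ratio: ln(2.3750) = 0.86500.
Posterior log-odds = -2.3337, so posterior odds = exp(-2.3337) = 0.096939. Converting, P(H|E) = 0.096939/1.0969 = 0.088.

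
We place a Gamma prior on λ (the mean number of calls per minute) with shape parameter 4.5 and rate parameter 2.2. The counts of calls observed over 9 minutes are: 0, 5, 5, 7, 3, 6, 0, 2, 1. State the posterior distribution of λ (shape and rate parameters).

Posterior: Gamma(shape=33.5, rate=11.2)

The Poisson likelihood adds the total count to the shape and the number of exposure periods to the rate. Here ∑xᵢ = 29 and n = 9, so shape 4.5→33.5 and rate 2.2→11.2.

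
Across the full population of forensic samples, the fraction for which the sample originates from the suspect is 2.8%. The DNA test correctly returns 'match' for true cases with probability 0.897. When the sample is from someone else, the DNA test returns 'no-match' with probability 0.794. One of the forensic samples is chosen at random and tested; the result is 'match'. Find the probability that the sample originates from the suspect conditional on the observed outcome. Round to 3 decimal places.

Let H be the event that the sample originates from the suspect. P(H) = 0.028, so P(¬H) = 0.972. With E the 'match' result, P(E|H) = 0.897 and P(E|¬H) = 0.206.
P(E) = 0.897·0.028 + 0.206·0.972 = 0.025116 + 0.20023 = 0.22535.
By Bayes' theorem, P(H|E) = 0.025116 / 0.22535 = 0.111.

P(H | E) ≈ 0.111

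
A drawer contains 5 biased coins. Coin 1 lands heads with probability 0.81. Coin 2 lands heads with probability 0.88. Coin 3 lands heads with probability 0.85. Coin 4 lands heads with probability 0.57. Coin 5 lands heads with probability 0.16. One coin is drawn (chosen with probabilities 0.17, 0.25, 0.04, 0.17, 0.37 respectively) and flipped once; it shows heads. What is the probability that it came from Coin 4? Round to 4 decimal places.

Posterior probability ≈ 0.1769

Tabulate prior·likelihood by source: [1] prior 0.17, lik 0.81, product 0.1377; [2] prior 0.25, lik 0.88, product 0.2200; [3] prior 0.04, lik 0.85, product 0.03400; [4] prior 0.17, lik 0.57, product 0.09690; [5] prior 0.37, lik 0.16, product 0.05920.
Normalizing constant = 0.54780; the posterior for Coin 4 is its product over the sum, 0.09690/0.54780 = 0.1769.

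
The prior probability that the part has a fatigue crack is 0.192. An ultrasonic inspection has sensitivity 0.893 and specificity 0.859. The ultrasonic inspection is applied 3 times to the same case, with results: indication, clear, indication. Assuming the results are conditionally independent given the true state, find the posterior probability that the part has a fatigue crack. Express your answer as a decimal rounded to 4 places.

Posterior P(H) ≈ 0.5428

With H the event that the part has a fatigue crack, the joint likelihood of the observed sequence is P(data|H) = 0.893·0.107·0.893 = 0.085327 and P(data|¬H) = 0.141·0.859·0.141 = 0.017078.
Bayes: P(H|data) = 0.192·0.085327 / (0.192·0.085327 + 0.808·0.017078) = 0.016383/0.030182 = 0.5428.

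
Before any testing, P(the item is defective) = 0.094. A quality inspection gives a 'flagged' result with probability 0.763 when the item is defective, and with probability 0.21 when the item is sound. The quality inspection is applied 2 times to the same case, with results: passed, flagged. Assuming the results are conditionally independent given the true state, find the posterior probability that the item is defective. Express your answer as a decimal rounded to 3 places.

With H the event that the item is defective, the joint likelihood of the observed sequence is P(data|H) = 0.237·0.763 = 0.18083 and P(data|¬H) = 0.79·0.21 = 0.16590.
Bayes: P(H|data) = 0.094·0.18083 / (0.094·0.18083 + 0.906·0.16590) = 0.016998/0.16730 = 0.1016.

Posterior P(H) ≈ 0.102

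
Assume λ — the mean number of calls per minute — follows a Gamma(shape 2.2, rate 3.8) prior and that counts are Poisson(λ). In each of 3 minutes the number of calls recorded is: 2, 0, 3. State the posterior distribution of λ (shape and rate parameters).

Posterior: Gamma(shape=7.2, rate=6.8)

Total count ∑xᵢ = 5 over n = 3 minutes.
Gamma is conjugate to the Poisson likelihood: posterior is Gamma(shape = 2.2+5 = 7.2, rate = 3.8+3 = 6.8).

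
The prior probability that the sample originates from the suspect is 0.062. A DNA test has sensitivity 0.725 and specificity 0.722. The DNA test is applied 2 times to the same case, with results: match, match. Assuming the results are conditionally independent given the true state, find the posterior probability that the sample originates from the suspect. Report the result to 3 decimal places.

Posterior P(H) ≈ 0.310

With H the event that the sample originates from the suspect, the joint likelihood of the observed sequence is P(data|H) = 0.725·0.725 = 0.52563 and P(data|¬H) = 0.278·0.278 = 0.077284.
Bayes: P(H|data) = 0.062·0.52563 / (0.062·0.52563 + 0.938·0.077284) = 0.032589/0.10508 = 0.3101.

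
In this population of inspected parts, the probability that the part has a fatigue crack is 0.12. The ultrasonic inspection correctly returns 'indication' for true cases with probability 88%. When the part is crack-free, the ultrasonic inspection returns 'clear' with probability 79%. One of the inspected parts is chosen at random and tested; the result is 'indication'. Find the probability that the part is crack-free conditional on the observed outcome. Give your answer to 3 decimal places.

P(¬H | E) ≈ 0.636

Write H for 'the part has a fatigue crack'. Prior odds H:¬H = 0.12/0.88 = 0.13636. For the 'indication' outcome, the likelihood ratio is 0.88/0.21 = 4.1905.
Posterior odds = 0.13636 × 4.1905 = 0.57143, so P(H|E) = 0.57143/(1+0.57143) = 0.364. Then P(¬H|E) = 1 − 0.364 = 0.636.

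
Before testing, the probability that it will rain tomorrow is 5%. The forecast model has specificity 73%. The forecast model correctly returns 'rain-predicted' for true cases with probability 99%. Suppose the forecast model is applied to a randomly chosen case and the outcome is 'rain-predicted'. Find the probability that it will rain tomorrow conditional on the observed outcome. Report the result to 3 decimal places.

P(H | E) ≈ 0.162

Let H be the event that it will rain tomorrow. P(H) = 0.05, so P(¬H) = 0.95. With E the 'rain-predicted' result, P(E|H) = 0.99 and P(E|¬H) = 0.27.
P(E) = 0.99·0.05 + 0.27·0.95 = 0.049500 + 0.25650 = 0.30600.
By Bayes' theorem, P(H|E) = 0.049500 / 0.30600 = 0.162.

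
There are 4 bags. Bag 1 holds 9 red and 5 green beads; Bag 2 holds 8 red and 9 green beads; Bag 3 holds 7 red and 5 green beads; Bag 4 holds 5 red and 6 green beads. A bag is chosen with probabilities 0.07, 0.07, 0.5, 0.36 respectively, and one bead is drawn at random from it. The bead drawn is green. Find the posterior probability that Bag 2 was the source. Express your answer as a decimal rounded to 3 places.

Posterior probability ≈ 0.079

Tabulate prior·likelihood by source: [1] prior 0.07, lik 0.3571, product 0.02500; [2] prior 0.07, lik 0.5294, product 0.03706; [3] prior 0.5, lik 0.4167, product 0.2083; [4] prior 0.36, lik 0.5455, product 0.1964.
Normalizing constant = 0.46676; the posterior for Bag 2 is its product over the sum, 0.03706/0.46676 = 0.079.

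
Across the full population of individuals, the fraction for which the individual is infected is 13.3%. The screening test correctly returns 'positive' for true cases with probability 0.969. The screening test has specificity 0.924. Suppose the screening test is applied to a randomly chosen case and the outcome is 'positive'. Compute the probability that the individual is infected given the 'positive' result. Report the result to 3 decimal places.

Write H for 'the individual is infected'. Prior odds H:¬H = 0.133/0.867 = 0.15340. For the 'positive' outcome, the likelihood ratio is 0.969/0.076 = 12.750.
Posterior odds = 0.15340 × 12.750 = 1.9559, so P(H|E) = 1.9559/(1+1.9559) = 0.662.

P(H | E) ≈ 0.662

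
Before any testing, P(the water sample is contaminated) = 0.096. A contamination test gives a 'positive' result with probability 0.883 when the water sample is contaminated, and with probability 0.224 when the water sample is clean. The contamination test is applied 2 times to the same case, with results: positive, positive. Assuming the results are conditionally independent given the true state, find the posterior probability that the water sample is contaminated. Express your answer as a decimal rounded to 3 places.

Posterior P(H) ≈ 0.623

With H the event that the water sample is contaminated, the joint likelihood of the observed sequence is P(data|H) = 0.883·0.883 = 0.77969 and P(data|¬H) = 0.224·0.224 = 0.050176.
Bayes: P(H|data) = 0.096·0.77969 / (0.096·0.77969 + 0.904·0.050176) = 0.074850/0.12021 = 0.6227.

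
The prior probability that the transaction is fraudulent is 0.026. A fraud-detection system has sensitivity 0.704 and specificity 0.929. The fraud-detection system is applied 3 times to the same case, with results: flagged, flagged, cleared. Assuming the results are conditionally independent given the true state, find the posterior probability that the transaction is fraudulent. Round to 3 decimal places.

Let H be the event that the transaction is fraudulent; start with P(H) = 0.026. P('flagged'|H) = 0.704, P('flagged'|¬H) = 0.071.
Update on result 1 ('flagged'): P(H) ← 0.704·0.0260 / (0.704·0.0260 + 0.071·0.9740) = 0.018304/0.087458 = 0.2093.
Update on result 2 ('flagged'): P(H) ← 0.704·0.2093 / (0.704·0.2093 + 0.071·0.7907) = 0.14734/0.20348 = 0.7241.
Update on result 3 ('cleared'): P(H) ← 0.296·0.7241 / (0.296·0.7241 + 0.929·0.2759) = 0.21433/0.47065 = 0.4554.

Posterior P(H) ≈ 0.455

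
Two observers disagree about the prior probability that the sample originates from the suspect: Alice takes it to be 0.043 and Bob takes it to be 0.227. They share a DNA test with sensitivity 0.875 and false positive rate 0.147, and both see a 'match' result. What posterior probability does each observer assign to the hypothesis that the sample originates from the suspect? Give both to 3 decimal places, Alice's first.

P('+'|H) = 0.875, P('+'|¬H) = 0.147.
Alice: numerator 0.875·0.043 = 0.037625; evidence = 0.037625+0.147·0.957 = 0.17830; posterior = 0.211.
Bob: numerator 0.875·0.227 = 0.19862; evidence = 0.19862+0.147·0.773 = 0.31226; posterior = 0.636.

Alice: 0.211; Bob: 0.636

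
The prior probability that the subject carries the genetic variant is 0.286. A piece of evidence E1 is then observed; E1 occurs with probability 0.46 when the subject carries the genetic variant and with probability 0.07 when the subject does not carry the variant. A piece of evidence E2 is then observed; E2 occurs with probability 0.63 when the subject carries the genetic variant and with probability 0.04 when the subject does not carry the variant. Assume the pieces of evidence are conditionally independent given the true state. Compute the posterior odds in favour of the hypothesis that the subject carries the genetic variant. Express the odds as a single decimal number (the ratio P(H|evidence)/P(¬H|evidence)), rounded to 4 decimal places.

Posterior odds ≈ 41.4580

Prior odds = 0.286/(1−0.286) = 0.40056. In log-odds, ln(0.40056) = -0.91489.
Add log likelihood ratios: ln(6.5714) + ln(15.750) = 4.6396.
Posterior log-odds = 3.7247, so posterior odds = exp(3.7247) = 41.458.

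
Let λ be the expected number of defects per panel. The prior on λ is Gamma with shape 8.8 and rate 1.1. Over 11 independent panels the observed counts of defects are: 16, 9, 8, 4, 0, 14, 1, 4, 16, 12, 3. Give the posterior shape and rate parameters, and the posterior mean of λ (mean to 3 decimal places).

Posterior: Gamma(shape=95.8, rate=12.1); mean ≈ 7.917

Total count ∑xᵢ = 87 over n = 11 panels.
Gamma is conjugate to the Poisson likelihood: posterior is Gamma(shape = 8.8+87 = 95.8, rate = 1.1+11 = 12.1).
Posterior mean = shape/rate = 95.8/12.1 = 7.917.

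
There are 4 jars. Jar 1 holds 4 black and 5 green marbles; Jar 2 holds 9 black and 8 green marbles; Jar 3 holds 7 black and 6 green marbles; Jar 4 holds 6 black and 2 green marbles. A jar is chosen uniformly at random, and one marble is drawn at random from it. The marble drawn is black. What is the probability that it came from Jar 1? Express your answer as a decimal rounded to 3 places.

Tabulate prior·likelihood by source: [1] prior 0.25, lik 0.4444, product 0.1111; [2] prior 0.25, lik 0.5294, product 0.1324; [3] prior 0.25, lik 0.5385, product 0.1346; [4] prior 0.25, lik 0.75, product 0.1875.
Normalizing constant = 0.56558; the posterior for Jar 1 is its product over the sum, 0.1111/0.56558 = 0.196.

Posterior probability ≈ 0.196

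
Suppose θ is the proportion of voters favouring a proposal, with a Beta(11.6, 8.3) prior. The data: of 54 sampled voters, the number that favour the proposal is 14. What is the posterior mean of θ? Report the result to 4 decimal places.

Posterior mean ≈ 0.3464

Observing 14 successes and 40 failures updates Beta(11.6, 8.3) by adding the success and failure counts to the two shape parameters: α = 11.6+14 = 25.6, β = 8.3+40 = 48.3.
Posterior mean = α/(α+β) = 25.6/73.9 = 0.3464.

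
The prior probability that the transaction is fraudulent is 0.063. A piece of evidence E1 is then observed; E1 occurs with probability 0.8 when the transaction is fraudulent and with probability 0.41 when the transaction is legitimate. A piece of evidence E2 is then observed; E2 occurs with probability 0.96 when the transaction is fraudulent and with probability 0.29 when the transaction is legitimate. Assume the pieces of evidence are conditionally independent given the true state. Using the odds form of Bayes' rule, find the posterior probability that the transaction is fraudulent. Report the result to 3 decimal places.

Posterior probability ≈ 0.303

Prior odds = 0.063/(1−0.063) = 0.067236. In log-odds, ln(0.067236) = -2.6995.
Add log likelihood ratios: ln(1.9512) + ln(3.3103) = 1.8655.
Posterior log-odds = -0.83404, so posterior odds = exp(-0.83404) = 0.43429. Converting, P(H|E) = 0.43429/1.4343 = 0.303.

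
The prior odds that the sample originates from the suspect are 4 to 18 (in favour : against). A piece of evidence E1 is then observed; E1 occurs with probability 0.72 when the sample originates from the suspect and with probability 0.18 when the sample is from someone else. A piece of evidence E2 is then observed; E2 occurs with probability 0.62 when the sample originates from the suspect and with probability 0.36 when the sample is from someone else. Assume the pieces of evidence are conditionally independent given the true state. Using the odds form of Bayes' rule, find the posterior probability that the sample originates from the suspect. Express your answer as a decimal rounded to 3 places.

Prior odds = 4/18 = 0.22222. In log-odds, ln(0.22222) = -1.5041.
Add log likelihood ratios: ln(4.0000) + ln(1.7222) = 1.9299.
Posterior log-odds = 0.42583, so posterior odds = exp(0.42583) = 1.5309. Converting, P(H|E) = 1.5309/2.5309 = 0.605.

Posterior probability ≈ 0.605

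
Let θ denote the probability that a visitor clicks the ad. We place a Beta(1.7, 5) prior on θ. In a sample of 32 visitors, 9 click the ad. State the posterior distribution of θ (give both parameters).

The binomial likelihood is conjugate to the Beta prior: with 9 successes and 23 failures, the posterior is Beta(1.7+9, 5+23) = Beta(10.7, 28).

Posterior: Beta(10.7, 28)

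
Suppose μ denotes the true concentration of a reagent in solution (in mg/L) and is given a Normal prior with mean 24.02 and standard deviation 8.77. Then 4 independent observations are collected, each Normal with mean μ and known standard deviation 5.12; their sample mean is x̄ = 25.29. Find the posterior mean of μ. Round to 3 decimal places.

Posterior mean ≈ 25.190

With known σ, the Normal prior is conjugate. Weight on the data is w = (n/σ²)/(n/σ² + 1/τ₀²) = 0.152588/(0.152588+0.0130017) = 0.92148.
Posterior mean = w·x̄ + (1−w)·μ₀ = 0.92148·25.29 + 0.078518·24.02 = 25.190.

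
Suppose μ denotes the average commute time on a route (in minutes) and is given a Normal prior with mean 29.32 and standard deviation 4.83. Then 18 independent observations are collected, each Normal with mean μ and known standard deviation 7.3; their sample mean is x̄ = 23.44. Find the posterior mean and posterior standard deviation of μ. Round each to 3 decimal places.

Posterior mean ≈ 24.102; posterior SD ≈ 1.621

With known σ, the Normal prior is conjugate. Weight on the data is w = (n/σ²)/(n/σ² + 1/τ₀²) = 0.337774/(0.337774+0.0428653) = 0.88739.
Posterior mean = w·x̄ + (1−w)·μ₀ = 0.88739·23.44 + 0.11261·29.32 = 24.102. Posterior variance = 1/(0.337774+0.0428653) = 2.62716, so SD = 1.621.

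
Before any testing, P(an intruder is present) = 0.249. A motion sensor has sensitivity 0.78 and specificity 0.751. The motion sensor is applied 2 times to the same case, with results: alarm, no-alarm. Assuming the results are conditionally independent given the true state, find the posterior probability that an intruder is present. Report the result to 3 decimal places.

Posterior P(H) ≈ 0.233

Let H be the event that an intruder is present; start with P(H) = 0.249. P('alarm'|H) = 0.78, P('alarm'|¬H) = 0.249.
Update on result 1 ('alarm'): P(H) ← 0.78·0.2490 / (0.78·0.2490 + 0.249·0.7510) = 0.19422/0.38122 = 0.5095.
Update on result 2 ('no-alarm'): P(H) ← 0.22·0.5095 / (0.22·0.5095 + 0.751·0.4905) = 0.11208/0.48047 = 0.2333.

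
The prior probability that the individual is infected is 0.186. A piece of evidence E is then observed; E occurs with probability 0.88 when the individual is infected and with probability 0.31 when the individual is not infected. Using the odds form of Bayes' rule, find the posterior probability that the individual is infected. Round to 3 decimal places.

Prior odds = 0.186/(1−0.186) = 0.22850.
Likelihood ratio for E = 0.88/0.31 = 2.8387.
Posterior odds = prior odds × LR = 0.64865.
Posterior probability = odds/(1+odds) = 0.64865/1.6486 = 0.393.

Posterior probability ≈ 0.393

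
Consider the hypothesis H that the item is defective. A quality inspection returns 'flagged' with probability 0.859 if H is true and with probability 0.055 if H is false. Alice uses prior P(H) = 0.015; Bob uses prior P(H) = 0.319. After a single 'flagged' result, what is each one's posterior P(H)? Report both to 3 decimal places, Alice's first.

Alice: 0.192; Bob: 0.880

The likelihood ratio for a 'flagged' result is 0.859/0.055 = 15.618.
Alice: prior odds 0.015/0.985 = 0.015228; posterior odds 0.23784; posterior probability 0.192.
Bob: prior odds 0.319/0.681 = 0.46843; posterior odds 7.3160; posterior probability 0.880.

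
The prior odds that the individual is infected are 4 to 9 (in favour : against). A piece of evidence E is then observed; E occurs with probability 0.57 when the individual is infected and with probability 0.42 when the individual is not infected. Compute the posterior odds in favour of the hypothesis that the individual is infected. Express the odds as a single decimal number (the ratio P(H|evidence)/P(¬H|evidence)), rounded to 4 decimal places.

Posterior odds ≈ 0.6032

Prior odds = 4/9 = 0.44444.
Likelihood ratio for E = 0.57/0.42 = 1.3571.
Posterior odds = prior odds × LR = 0.60317.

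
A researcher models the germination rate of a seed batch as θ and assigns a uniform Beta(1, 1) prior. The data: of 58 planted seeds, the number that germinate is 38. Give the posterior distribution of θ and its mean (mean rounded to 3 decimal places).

Observing 38 successes and 20 failures updates Beta(1, 1) by adding the success and failure counts to the two shape parameters: α = 1+38 = 39, β = 1+20 = 21.
E[θ | data] = 39/(39+21) = 0.650.

Posterior: Beta(39, 21); mean ≈ 0.650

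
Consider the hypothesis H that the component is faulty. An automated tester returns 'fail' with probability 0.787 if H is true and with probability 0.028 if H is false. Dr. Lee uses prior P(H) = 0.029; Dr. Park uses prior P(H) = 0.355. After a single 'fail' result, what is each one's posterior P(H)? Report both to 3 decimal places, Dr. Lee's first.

Dr. Lee: 0.456; Dr. Park: 0.939

The likelihood ratio for a 'fail' result is 0.787/0.028 = 28.107.
Dr. Lee: prior odds 0.029/0.971 = 0.029866; posterior odds 0.83945; posterior probability 0.456.
Dr. Park: prior odds 0.355/0.645 = 0.55039; posterior odds 15.470; posterior probability 0.939.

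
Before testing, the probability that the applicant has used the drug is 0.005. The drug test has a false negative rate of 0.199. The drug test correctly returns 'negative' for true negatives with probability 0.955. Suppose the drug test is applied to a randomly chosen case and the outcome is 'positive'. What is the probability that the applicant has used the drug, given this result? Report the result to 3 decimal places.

P(H | E) ≈ 0.082

Let H be the event that the applicant has used the drug. P(H) = 0.005, so P(¬H) = 0.995. With E the 'positive' result, P(E|H) = 0.801 and P(E|¬H) = 0.045.
P(E) = 0.801·0.005 + 0.045·0.995 = 0.0040050 + 0.044775 = 0.048780.
By Bayes' theorem, P(H|E) = 0.0040050 / 0.048780 = 0.082.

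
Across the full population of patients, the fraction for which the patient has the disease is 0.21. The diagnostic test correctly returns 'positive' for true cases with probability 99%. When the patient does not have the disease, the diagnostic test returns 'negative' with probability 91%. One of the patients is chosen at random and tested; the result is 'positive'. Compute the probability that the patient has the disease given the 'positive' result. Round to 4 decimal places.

Write H for 'the patient has the disease'. Prior odds H:¬H = 0.21/0.79 = 0.26582. For the 'positive' outcome, the likelihood ratio is 0.99/0.09 = 11.000.
Posterior odds = 0.26582 × 11.000 = 2.9241, so P(H|E) = 2.9241/(1+2.9241) = 0.7452.

P(H | E) ≈ 0.7452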